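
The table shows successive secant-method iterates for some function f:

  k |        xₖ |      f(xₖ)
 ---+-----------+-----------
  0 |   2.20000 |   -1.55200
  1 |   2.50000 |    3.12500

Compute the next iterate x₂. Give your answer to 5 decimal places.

2.29955

x₂ = 2.50000 − 3.12500·(2.50000 − 2.20000) / (3.12500 − (-1.55200))
   = 2.50000 − (0.9375000)/(4.6770000) = 2.2995510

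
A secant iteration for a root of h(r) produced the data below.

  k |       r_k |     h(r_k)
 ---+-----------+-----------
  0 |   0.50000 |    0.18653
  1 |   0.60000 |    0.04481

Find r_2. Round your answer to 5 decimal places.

0.63162

r_2 = 0.60000 − 0.04481·(0.60000 − 0.50000) / (0.04481 − 0.18653)
   = 0.60000 − (0.0044810)/(-0.1417200) = 0.6316187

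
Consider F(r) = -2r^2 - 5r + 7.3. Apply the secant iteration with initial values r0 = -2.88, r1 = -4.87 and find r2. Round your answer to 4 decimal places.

F(-2.88) = 5.111200, F(-4.87) = -15.783800
r2 = -4.870000 − (-15.783800)·(-4.870000 − (-2.880000)) / (-15.783800 − 5.111200) = -4.870000 − (31.409762)/(-20.895000) = -3.366781

-3.3668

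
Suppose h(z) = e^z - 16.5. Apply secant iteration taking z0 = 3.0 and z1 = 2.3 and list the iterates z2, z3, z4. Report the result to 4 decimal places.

h(3.0) = 3.585537, h(2.3) = -6.525818
z2 = 2.300000 − (-6.525818)·(2.300000 − 3.000000) / (-6.525818 − 3.585537) = 2.300000 − (4.568072)/(-10.111354) = 2.751776
h(2.751776) = -0.829554
z3 = 2.751776 − (-0.829554)·(2.751776 − 2.300000) / (-0.829554 − (-6.525818)) = 2.751776 − (-0.374773)/(5.696263) = 2.817569
h(2.817569) = 0.236121
z4 = 2.817569 − 0.236121·(2.817569 − 2.751776) / (0.236121 − (-0.829554)) = 2.817569 − (0.015535)/(1.065675) = 2.802992

2.7518, 2.8176, 2.8030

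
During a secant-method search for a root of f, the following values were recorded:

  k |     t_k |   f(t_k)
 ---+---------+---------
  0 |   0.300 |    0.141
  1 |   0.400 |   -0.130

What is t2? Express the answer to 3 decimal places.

0.352

t2 = 0.400 − (-0.130)·(0.400 − 0.300) / (-0.130 − 0.141)
   = 0.400 − (-0.01300)/(-0.27100) = 0.35203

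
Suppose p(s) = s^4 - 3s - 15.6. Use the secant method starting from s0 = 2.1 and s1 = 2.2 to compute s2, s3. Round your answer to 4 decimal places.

2.1667, 2.1683

p(2.1) = -2.451900, p(2.2) = 1.225600
s2 = 2.200000 − 1.225600·(2.200000 − 2.100000) / (1.225600 − (-2.451900)) = 2.200000 − (0.122560)/(3.677500) = 2.166673
p(2.166673) = -0.061952
s3 = 2.166673 − (-0.061952)·(2.166673 − 2.200000) / (-0.061952 − 1.225600) = 2.166673 − (0.002065)/(-1.287552) = 2.168277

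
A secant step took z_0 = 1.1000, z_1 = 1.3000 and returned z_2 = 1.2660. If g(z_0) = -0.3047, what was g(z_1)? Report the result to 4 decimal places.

The secant line through (1.1000, -0.3047) and (1.3000, g(z_1)) crosses zero at z_2 = 1.2660.
So (1.1000, -0.3047), (1.3000, g(z_1)), (1.2660, 0) are collinear:
g(z_1) = -0.3047 · (1.3000 − 1.2660) / (1.1000 − 1.2660) = -0.3047 · (0.034000)/(-0.166000) = 0.062408

0.0624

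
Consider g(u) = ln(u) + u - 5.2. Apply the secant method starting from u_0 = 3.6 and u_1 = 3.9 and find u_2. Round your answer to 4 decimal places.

g(3.6) = -0.319066, g(3.9) = 0.060977
u_2 = 3.900000 − 0.060977·(3.900000 − 3.600000) / (0.060977 − (-0.319066)) = 3.900000 − (0.018293)/(0.380043) = 3.851866

3.8519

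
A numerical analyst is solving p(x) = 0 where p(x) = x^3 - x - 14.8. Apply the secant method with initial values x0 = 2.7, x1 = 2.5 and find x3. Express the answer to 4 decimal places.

2.5910

p(2.7) = 2.183000, p(2.5) = -1.675000
x2 = 2.500000 − (-1.675000)·(2.500000 − 2.700000) / (-1.675000 − 2.183000) = 2.500000 − (0.335000)/(-3.858000) = 2.586833
p(2.586833) = -0.076518
x3 = 2.586833 − (-0.076518)·(2.586833 − 2.500000) / (-0.076518 − (-1.675000)) = 2.586833 − (-0.006644)/(1.598482) = 2.590989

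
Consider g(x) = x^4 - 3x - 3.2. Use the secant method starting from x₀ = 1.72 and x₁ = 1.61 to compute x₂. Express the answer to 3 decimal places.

1.695

g(1.72) = 0.39213, g(1.61) = -1.31102
x₂ = 1.61000 − (-1.31102)·(1.61000 − 1.72000) / (-1.31102 − 0.39213) = 1.61000 − (0.14421)/(-1.70315) = 1.69467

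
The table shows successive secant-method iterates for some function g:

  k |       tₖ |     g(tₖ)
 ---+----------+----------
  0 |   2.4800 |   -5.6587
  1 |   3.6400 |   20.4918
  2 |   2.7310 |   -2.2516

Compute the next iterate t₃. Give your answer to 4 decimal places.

2.8210

t₃ = 2.7310 − (-2.2516)·(2.7310 − 3.6400) / (-2.2516 − 20.4918)
   = 2.7310 − (2.046704)/(-22.743400) = 2.820991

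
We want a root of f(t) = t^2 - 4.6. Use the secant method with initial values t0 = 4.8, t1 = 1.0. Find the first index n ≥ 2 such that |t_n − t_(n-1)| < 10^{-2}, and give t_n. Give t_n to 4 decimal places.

n = 6, t_n = 2.1448

f(4.8) = 18.440000, f(1.0) = -3.600000
t2 = 1.000000 − (-3.600000)·(-3.800000)/(-22.040000) = 1.620690;  |Δ| = 0.620690
f(1.620690) = -1.973365
t3 = 1.620690 − (-1.973365)·(0.620690)/(1.626635) = 2.373684;  |Δ| = 0.752995
f(2.373684) = 1.034377
t4 = 2.373684 − 1.034377·(0.752995)/(3.007742) = 2.114726;  |Δ| = 0.258958
f(2.114726) = -0.127935
t5 = 2.114726 − (-0.127935)·(-0.258958)/(-1.162312) = 2.143229;  |Δ| = 0.028503
f(2.143229) = -0.006569
t6 = 2.143229 − (-0.006569)·(0.028503)/(0.121366) = 2.144772;  |Δ| = 0.001543
|t6 − t5| = 0.001543 < 10^{-2}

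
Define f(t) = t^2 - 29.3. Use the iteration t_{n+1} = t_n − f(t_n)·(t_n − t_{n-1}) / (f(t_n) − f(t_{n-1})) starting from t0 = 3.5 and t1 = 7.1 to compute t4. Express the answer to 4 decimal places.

f(3.5) = -17.050000, f(7.1) = 21.110000
t2 = 7.100000 − 21.110000·(7.100000 − 3.500000) / (21.110000 − (-17.050000)) = 7.100000 − (75.996000)/(38.160000) = 5.108491
f(5.108491) = -3.203324
t3 = 5.108491 − (-3.203324)·(5.108491 − 7.100000) / (-3.203324 − 21.110000) = 5.108491 − (6.379450)/(-24.313324) = 5.370876
f(5.370876) = -0.453696
t4 = 5.370876 − (-0.453696)·(5.370876 − 5.108491) / (-0.453696 − (-3.203324)) = 5.370876 − (-0.119043)/(2.749628) = 5.414170

5.4142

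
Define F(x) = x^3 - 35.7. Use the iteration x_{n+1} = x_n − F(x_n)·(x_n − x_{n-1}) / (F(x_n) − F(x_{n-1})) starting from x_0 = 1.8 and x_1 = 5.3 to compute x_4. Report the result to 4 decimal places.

3.3982

F(1.8) = -29.868000, F(5.3) = 113.177000
x_2 = 5.300000 − 113.177000·(5.300000 − 1.800000) / (113.177000 − (-29.868000)) = 5.300000 − (396.119500)/(143.045000) = 2.530805
F(2.530805) = -19.490260
x_3 = 2.530805 − (-19.490260)·(2.530805 − 5.300000) / (-19.490260 − 113.177000) = 2.530805 − (53.972331)/(-132.667260) = 2.937630
F(2.937630) = -10.349228
x_4 = 2.937630 − (-10.349228)·(2.937630 − 2.530805) / (-10.349228 − (-19.490260)) = 2.937630 − (-4.210323)/(9.141032) = 3.398226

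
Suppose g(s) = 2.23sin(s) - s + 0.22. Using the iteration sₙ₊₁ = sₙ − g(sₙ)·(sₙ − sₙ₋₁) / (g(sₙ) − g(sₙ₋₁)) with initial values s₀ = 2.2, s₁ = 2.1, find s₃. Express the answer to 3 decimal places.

g(2.2) = -0.17705, g(2.1) = 0.04496
s₂ = 2.10000 − 0.04496·(2.10000 − 2.20000) / (0.04496 − (-0.17705)) = 2.10000 − (-0.00450)/(0.22201) = 2.12025
g(2.12025) = 0.00152
s₃ = 2.12025 − 0.00152·(2.12025 − 2.10000) / (0.00152 − 0.04496) = 2.12025 − (0.00003)/(-0.04344) = 2.12096

2.121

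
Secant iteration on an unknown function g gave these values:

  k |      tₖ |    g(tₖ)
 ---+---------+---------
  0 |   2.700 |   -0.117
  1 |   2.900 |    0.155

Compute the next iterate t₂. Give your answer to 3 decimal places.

2.786

t₂ = 2.900 − 0.155·(2.900 − 2.700) / (0.155 − (-0.117))
   = 2.900 − (0.03100)/(0.27200) = 2.78603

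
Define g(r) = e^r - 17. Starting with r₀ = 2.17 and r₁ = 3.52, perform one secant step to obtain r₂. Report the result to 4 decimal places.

g(2.17) = -8.241716, g(3.52) = 16.784428
r₂ = 3.520000 − 16.784428·(3.520000 − 2.170000) / (16.784428 − (-8.241716)) = 3.520000 − (22.658978)/(25.026144) = 2.614588

2.6146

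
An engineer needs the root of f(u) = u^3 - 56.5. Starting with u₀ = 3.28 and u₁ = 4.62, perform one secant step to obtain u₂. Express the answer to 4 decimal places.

3.7289

f(3.28) = -21.212448, f(4.62) = 42.111128
u₂ = 4.620000 − 42.111128·(4.620000 − 3.280000) / (42.111128 − (-21.212448)) = 4.620000 − (56.428912)/(63.323576) = 3.728880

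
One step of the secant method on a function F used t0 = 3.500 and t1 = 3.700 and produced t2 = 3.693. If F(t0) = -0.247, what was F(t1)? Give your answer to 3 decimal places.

The secant line through (3.500, -0.247) and (3.700, F(t1)) crosses zero at t2 = 3.693.
So (3.500, -0.247), (3.700, F(t1)), (3.693, 0) are collinear:
F(t1) = -0.247 · (3.700 − 3.693) / (3.500 − 3.693) = -0.247 · (0.00700)/(-0.19300) = 0.00896

0.009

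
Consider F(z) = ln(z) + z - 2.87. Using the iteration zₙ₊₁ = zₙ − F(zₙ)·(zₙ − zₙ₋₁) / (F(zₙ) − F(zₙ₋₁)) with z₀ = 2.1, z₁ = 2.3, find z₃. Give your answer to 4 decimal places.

F(2.1) = -0.028063, F(2.3) = 0.262909
z₂ = 2.300000 − 0.262909·(2.300000 − 2.100000) / (0.262909 − (-0.028063)) = 2.300000 − (0.052582)/(0.290972) = 2.119289
F(2.119289) = 0.000370
z₃ = 2.119289 − 0.000370·(2.119289 − 2.300000) / (0.000370 − 0.262909) = 2.119289 − (-0.000067)/(-0.262540) = 2.119035

2.1190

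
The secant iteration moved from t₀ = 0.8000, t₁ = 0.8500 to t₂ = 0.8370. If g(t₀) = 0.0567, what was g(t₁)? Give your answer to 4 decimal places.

The secant line through (0.8000, 0.0567) and (0.8500, g(t₁)) crosses zero at t₂ = 0.8370.
So (0.8000, 0.0567), (0.8500, g(t₁)), (0.8370, 0) are collinear:
g(t₁) = 0.0567 · (0.8500 − 0.8370) / (0.8000 − 0.8370) = 0.0567 · (0.013000)/(-0.037000) = -0.019922

-0.0199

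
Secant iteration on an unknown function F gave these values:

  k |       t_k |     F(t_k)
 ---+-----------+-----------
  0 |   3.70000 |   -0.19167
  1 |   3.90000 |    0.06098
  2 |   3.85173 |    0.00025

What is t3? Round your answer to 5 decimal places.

t3 = 3.85173 − 0.00025·(3.85173 − 3.90000) / (0.00025 − 0.06098)
   = 3.85173 − (-0.0000121)/(-0.0607300) = 3.8515313

3.85153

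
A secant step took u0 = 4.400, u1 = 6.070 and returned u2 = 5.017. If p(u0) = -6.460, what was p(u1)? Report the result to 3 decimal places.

The secant line through (4.400, -6.460) and (6.070, p(u1)) crosses zero at u2 = 5.017.
So (4.400, -6.460), (6.070, p(u1)), (5.017, 0) are collinear:
p(u1) = -6.460 · (6.070 − 5.017) / (4.400 − 5.017) = -6.460 · (1.05300)/(-0.61700) = 11.02493

11.025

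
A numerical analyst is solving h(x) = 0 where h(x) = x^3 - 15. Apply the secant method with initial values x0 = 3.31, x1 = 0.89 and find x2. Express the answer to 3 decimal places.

1.863

h(3.31) = 21.26469, h(0.89) = -14.29503
x2 = 0.89000 − (-14.29503)·(0.89000 − 3.31000) / (-14.29503 − 21.26469) = 0.89000 − (34.59398)/(-35.55972) = 1.86284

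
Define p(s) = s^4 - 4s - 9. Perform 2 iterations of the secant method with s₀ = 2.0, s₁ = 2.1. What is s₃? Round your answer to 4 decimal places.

2.0346

p(2.0) = -1.000000, p(2.1) = 2.048100
s₂ = 2.100000 − 2.048100·(2.100000 − 2.000000) / (2.048100 − (-1.000000)) = 2.100000 − (0.204810)/(3.048100) = 2.032807
p(2.032807) = -0.055280
s₃ = 2.032807 − (-0.055280)·(2.032807 − 2.100000) / (-0.055280 − 2.048100) = 2.032807 − (0.003714)/(-2.103380) = 2.034573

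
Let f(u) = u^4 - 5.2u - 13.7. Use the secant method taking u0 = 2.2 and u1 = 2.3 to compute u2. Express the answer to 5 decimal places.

f(2.2) = -1.7144000, f(2.3) = 2.3241000
u2 = 2.3000000 − 2.3241000·(2.3000000 − 2.2000000) / (2.3241000 − (-1.7144000)) = 2.3000000 − (0.2324100)/(4.0385000) = 2.2424514

2.24245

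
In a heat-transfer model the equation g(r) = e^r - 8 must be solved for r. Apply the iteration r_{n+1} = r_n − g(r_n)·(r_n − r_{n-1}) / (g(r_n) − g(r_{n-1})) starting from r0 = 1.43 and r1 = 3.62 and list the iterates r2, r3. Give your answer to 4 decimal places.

g(1.43) = -3.821301, g(3.62) = 29.337568
r2 = 3.620000 − 29.337568·(3.620000 − 1.430000) / (29.337568 − (-3.821301)) = 3.620000 − (64.249274)/(33.158869) = 1.682380
g(1.682380) = -2.621657
r3 = 1.682380 − (-2.621657)·(1.682380 − 3.620000) / (-2.621657 − 29.337568) = 1.682380 − (5.079773)/(-31.959224) = 1.841326

1.6824, 1.8413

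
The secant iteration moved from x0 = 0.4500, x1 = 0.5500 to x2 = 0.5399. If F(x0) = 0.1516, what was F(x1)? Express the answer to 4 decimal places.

-0.0170

The secant line through (0.4500, 0.1516) and (0.5500, F(x1)) crosses zero at x2 = 0.5399.
So (0.4500, 0.1516), (0.5500, F(x1)), (0.5399, 0) are collinear:
F(x1) = 0.1516 · (0.5500 − 0.5399) / (0.4500 − 0.5399) = 0.1516 · (0.010100)/(-0.089900) = -0.017032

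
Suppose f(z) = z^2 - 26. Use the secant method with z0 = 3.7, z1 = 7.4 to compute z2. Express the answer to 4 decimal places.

f(3.7) = -12.310000, f(7.4) = 28.760000
z2 = 7.400000 − 28.760000·(7.400000 − 3.700000) / (28.760000 − (-12.310000)) = 7.400000 − (106.412000)/(41.070000) = 4.809009

4.8090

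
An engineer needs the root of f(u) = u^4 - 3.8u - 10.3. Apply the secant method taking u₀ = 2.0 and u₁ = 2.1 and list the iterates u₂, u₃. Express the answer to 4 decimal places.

f(2.0) = -1.900000, f(2.1) = 1.168100
u₂ = 2.100000 − 1.168100·(2.100000 − 2.000000) / (1.168100 − (-1.900000)) = 2.100000 − (0.116810)/(3.068100) = 2.061928
f(2.061928) = -0.059687
u₃ = 2.061928 − (-0.059687)·(2.061928 − 2.100000) / (-0.059687 − 1.168100) = 2.061928 − (0.002272)/(-1.227787) = 2.063778

2.0619, 2.0638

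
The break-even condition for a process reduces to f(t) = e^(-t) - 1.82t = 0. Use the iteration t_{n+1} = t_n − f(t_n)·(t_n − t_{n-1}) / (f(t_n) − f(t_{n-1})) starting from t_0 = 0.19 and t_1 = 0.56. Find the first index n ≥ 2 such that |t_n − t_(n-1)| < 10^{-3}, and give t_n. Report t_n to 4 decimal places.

f(0.19) = 0.481159, f(0.56) = -0.447991
t_2 = 0.560000 − (-0.447991)·(0.370000)/(-0.929150) = 0.381604;  |Δ| = 0.178396
f(0.381604) = -0.011754
t_3 = 0.381604 − (-0.011754)·(-0.178396)/(0.436237) = 0.376797;  |Δ| = 0.004807
f(0.376797) = 0.000284
t_4 = 0.376797 − 0.000284·(-0.004807)/(0.012038) = 0.376911;  |Δ| = 0.000113
|t_4 − t_3| = 0.000113 < 10^{-3}

n = 4, t_n = 0.3769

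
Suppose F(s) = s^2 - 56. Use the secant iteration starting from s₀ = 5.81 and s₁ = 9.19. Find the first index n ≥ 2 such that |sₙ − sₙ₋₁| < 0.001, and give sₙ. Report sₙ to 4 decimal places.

n = 5, sₙ = 7.4833

F(5.81) = -22.243900, F(9.19) = 28.456100
s₂ = 9.190000 − 28.456100·(3.380000)/(50.700000) = 7.292927;  |Δ| = 1.897073
F(7.292927) = -2.813221
s₃ = 7.292927 − (-2.813221)·(-1.897073)/(-31.269321) = 7.463601;  |Δ| = 0.170675
F(7.463601) = -0.294653
s₄ = 7.463601 − (-0.294653)·(0.170675)/(2.518568) = 7.483569;  |Δ| = 0.019968
F(7.483569) = 0.003807
s₅ = 7.483569 − 0.003807·(0.019968)/(0.298459) = 7.483314;  |Δ| = 0.000255
|s₅ − s₄| = 0.000255 < 0.001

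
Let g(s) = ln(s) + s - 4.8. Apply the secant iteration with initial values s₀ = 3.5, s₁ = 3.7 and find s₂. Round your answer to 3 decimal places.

g(3.5) = -0.04724, g(3.7) = 0.20833
s₂ = 3.70000 − 0.20833·(3.70000 − 3.50000) / (0.20833 − (-0.04724)) = 3.70000 − (0.04167)/(0.25557) = 3.53697

3.537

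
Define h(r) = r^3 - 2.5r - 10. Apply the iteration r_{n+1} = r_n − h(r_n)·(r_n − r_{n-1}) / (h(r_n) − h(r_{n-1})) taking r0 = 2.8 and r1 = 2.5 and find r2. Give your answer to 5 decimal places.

h(2.8) = 4.9520000, h(2.5) = -0.6250000
r2 = 2.5000000 − (-0.6250000)·(2.5000000 − 2.8000000) / (-0.6250000 − 4.9520000) = 2.5000000 − (0.1875000)/(-5.5770000) = 2.5336202

2.53362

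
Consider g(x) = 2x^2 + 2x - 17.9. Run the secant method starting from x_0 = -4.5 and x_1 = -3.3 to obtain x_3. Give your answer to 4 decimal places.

-3.5345

g(-4.5) = 13.600000, g(-3.3) = -2.720000
x_2 = -3.300000 − (-2.720000)·(-3.300000 − (-4.500000)) / (-2.720000 − 13.600000) = -3.300000 − (-3.264000)/(-16.320000) = -3.500000
g(-3.500000) = -0.400000
x_3 = -3.500000 − (-0.400000)·(-3.500000 − (-3.300000)) / (-0.400000 − (-2.720000)) = -3.500000 − (0.080000)/(2.320000) = -3.534483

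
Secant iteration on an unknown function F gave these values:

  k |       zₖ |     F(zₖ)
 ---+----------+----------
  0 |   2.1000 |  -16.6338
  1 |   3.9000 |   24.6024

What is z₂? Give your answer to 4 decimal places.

2.8261

z₂ = 3.9000 − 24.6024·(3.9000 − 2.1000) / (24.6024 − (-16.6338))
   = 3.9000 − (44.284320)/(41.236200) = 2.826081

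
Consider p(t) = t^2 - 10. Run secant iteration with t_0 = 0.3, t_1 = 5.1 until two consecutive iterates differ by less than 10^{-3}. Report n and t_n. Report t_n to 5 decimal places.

p(0.3) = -9.9100000, p(5.1) = 16.0100000
t_2 = 5.1000000 − 16.0100000·(4.8000000)/(25.9200000) = 2.1351852;  |Δ| = 2.9648148
p(2.1351852) = -5.4409842
t_3 = 2.1351852 − (-5.4409842)·(-2.9648148)/(-21.4509842) = 2.8872025;  |Δ| = 0.7520173
p(2.8872025) = -1.6640620
t_4 = 2.8872025 − (-1.6640620)·(0.7520173)/(3.7769223) = 3.2185313;  |Δ| = 0.3313289
p(3.2185313) = 0.3589438
t_5 = 3.2185313 − 0.3589438·(0.3313289)/(2.0230058) = 3.1597433;  |Δ| = 0.0587880
p(3.1597433) = -0.0160221
t_6 = 3.1597433 − (-0.0160221)·(-0.0587880)/(-0.3749660) = 3.1622553;  |Δ| = 0.0025120
p(3.1622553) = -0.0001414
t_7 = 3.1622553 − (-0.0001414)·(0.0025120)/(0.0158808) = 3.1622777;  |Δ| = 0.0000224
|t_7 − t_6| = 0.0000224 < 10^{-3}

n = 7, t_n = 3.16228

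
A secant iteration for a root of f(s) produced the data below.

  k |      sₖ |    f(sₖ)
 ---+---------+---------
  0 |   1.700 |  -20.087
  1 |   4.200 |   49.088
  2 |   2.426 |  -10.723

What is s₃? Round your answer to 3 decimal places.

s₃ = 2.426 − (-10.723)·(2.426 − 4.200) / (-10.723 − 49.088)
   = 2.426 − (19.02260)/(-59.81100) = 2.74405

2.744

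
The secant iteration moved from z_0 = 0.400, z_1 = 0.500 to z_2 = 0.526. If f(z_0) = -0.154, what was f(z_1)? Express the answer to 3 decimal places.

The secant line through (0.400, -0.154) and (0.500, f(z_1)) crosses zero at z_2 = 0.526.
So (0.400, -0.154), (0.500, f(z_1)), (0.526, 0) are collinear:
f(z_1) = -0.154 · (0.500 − 0.526) / (0.400 − 0.526) = -0.154 · (-0.02600)/(-0.12600) = -0.03178

-0.032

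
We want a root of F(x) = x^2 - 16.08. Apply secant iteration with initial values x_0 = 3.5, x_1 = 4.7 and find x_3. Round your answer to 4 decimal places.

4.0066

F(3.5) = -3.830000, F(4.7) = 6.010000
x_2 = 4.700000 − 6.010000·(4.700000 − 3.500000) / (6.010000 − (-3.830000)) = 4.700000 − (7.212000)/(9.840000) = 3.967073
F(3.967073) = -0.342330
x_3 = 3.967073 − (-0.342330)·(3.967073 − 4.700000) / (-0.342330 − 6.010000) = 3.967073 − (0.250903)/(-6.352330) = 4.006571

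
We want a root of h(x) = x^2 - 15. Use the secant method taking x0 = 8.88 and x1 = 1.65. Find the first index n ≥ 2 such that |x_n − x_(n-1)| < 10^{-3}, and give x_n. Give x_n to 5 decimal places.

h(8.88) = 63.8544000, h(1.65) = -12.2775000
x2 = 1.6500000 − (-12.2775000)·(-7.2300000)/(-76.1319000) = 2.8159544;  |Δ| = 1.1659544
h(2.8159544) = -7.0704007
x3 = 2.8159544 − (-7.0704007)·(1.1659544)/(5.2070993) = 4.3991324;  |Δ| = 1.5831780
h(4.3991324) = 4.3523659
x4 = 4.3991324 − 4.3523659·(1.5831780)/(11.4227666) = 3.7959011;  |Δ| = 0.6032313
h(3.7959011) = -0.5911345
x5 = 3.7959011 − (-0.5911345)·(-0.6032313)/(-4.9435004) = 3.8680344;  |Δ| = 0.0721333
h(3.8680344) = -0.0383098
x6 = 3.8680344 − (-0.0383098)·(0.0721333)/(0.5528247) = 3.8730331;  |Δ| = 0.0049987
h(3.8730331) = 0.0003856
x7 = 3.8730331 − 0.0003856·(0.0049987)/(0.0386954) = 3.8729833;  |Δ| = 0.0000498
|x7 − x6| = 0.0000498 < 10^{-3}

n = 7, x_n = 3.87298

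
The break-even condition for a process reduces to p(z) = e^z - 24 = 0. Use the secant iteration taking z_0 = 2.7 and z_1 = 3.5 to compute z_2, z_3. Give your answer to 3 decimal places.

p(2.7) = -9.12027, p(3.5) = 9.11545
z_2 = 3.50000 − 9.11545·(3.50000 − 2.70000) / (9.11545 − (-9.12027)) = 3.50000 − (7.29236)/(18.23572) = 3.10011
p(3.10011) = -1.79970
z_3 = 3.10011 − (-1.79970)·(3.10011 − 3.50000) / (-1.79970 − 9.11545) = 3.10011 − (0.71969)/(-10.91516) = 3.16604

3.100, 3.166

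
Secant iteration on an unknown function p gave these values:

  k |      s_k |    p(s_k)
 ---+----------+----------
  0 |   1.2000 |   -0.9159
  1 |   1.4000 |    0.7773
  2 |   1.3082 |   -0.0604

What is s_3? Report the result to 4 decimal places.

s_3 = 1.3082 − (-0.0604)·(1.3082 − 1.4000) / (-0.0604 − 0.7773)
   = 1.3082 − (0.005545)/(-0.837700) = 1.314819

1.3148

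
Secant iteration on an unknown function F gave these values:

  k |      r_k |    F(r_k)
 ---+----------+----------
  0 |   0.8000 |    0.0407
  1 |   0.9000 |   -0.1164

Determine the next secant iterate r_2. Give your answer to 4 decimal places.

r_2 = 0.9000 − (-0.1164)·(0.9000 − 0.8000) / (-0.1164 − 0.0407)
   = 0.9000 − (-0.011640)/(-0.157100) = 0.825907

0.8259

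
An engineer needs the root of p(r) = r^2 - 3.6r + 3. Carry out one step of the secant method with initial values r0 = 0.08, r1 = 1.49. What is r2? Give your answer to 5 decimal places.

1.41911

p(0.08) = 2.7184000, p(1.49) = -0.1439000
r2 = 1.4900000 − (-0.1439000)·(1.4900000 − 0.0800000) / (-0.1439000 − 2.7184000) = 1.4900000 − (-0.2028990)/(-2.8623000) = 1.4191133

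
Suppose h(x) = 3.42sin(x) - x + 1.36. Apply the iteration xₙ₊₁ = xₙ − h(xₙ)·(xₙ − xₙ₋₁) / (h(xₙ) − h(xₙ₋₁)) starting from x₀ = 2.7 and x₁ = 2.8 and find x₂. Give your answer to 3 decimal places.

h(2.7) = 0.12164, h(2.8) = -0.29434
x₂ = 2.80000 − (-0.29434)·(2.80000 − 2.70000) / (-0.29434 − 0.12164) = 2.80000 − (-0.02943)/(-0.41598) = 2.72924

2.729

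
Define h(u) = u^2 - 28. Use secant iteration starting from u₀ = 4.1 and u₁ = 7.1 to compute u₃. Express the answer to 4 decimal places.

h(4.1) = -11.190000, h(7.1) = 22.410000
u₂ = 7.100000 − 22.410000·(7.100000 − 4.100000) / (22.410000 − (-11.190000)) = 7.100000 − (67.230000)/(33.600000) = 5.099107
h(5.099107) = -1.999106
u₃ = 5.099107 − (-1.999106)·(5.099107 − 7.100000) / (-1.999106 − 22.410000) = 5.099107 − (3.999998)/(-24.409106) = 5.262980

5.2630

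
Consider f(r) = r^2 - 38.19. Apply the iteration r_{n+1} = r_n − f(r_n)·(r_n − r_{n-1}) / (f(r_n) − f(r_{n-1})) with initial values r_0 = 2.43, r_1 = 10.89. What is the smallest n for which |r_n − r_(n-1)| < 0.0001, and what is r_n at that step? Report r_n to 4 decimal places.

f(2.43) = -32.285100, f(10.89) = 80.402100
r_2 = 10.890000 − 80.402100·(8.460000)/(112.687200) = 4.853806;  |Δ| = 6.036194
f(4.853806) = -14.630564
r_3 = 4.853806 − (-14.630564)·(-6.036194)/(-95.032664) = 5.783096;  |Δ| = 0.929290
f(5.783096) = -4.745795
r_4 = 5.783096 − (-4.745795)·(0.929290)/(9.884769) = 6.229260;  |Δ| = 0.446163
f(6.229260) = 0.613677
r_5 = 6.229260 − 0.613677·(0.446163)/(5.359472) = 6.178173;  |Δ| = 0.051087
f(6.178173) = -0.020183
r_6 = 6.178173 − (-0.020183)·(-0.051087)/(-0.633860) = 6.179799;  |Δ| = 0.001627
f(6.179799) = -0.000080
r_7 = 6.179799 − (-0.000080)·(0.001627)/(0.020103) = 6.179806;  |Δ| = 0.000007
|r_7 − r_6| = 0.000007 < 0.0001

n = 7, r_n = 6.1798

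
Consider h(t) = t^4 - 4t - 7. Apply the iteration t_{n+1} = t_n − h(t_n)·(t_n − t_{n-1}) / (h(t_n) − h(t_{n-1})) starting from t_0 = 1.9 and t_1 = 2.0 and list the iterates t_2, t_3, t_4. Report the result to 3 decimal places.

h(1.9) = -1.56790, h(2.0) = 1.00000
t_2 = 2.00000 − 1.00000·(2.00000 − 1.90000) / (1.00000 − (-1.56790)) = 2.00000 − (0.10000)/(2.56790) = 1.96106
h(1.96106) = -0.05446
t_3 = 1.96106 − (-0.05446)·(1.96106 − 2.00000) / (-0.05446 − 1.00000) = 1.96106 − (0.00212)/(-1.05446) = 1.96307
h(1.96307) = -0.00174
t_4 = 1.96307 − (-0.00174)·(1.96307 − 1.96106) / (-0.00174 − (-0.05446)) = 1.96307 − (0.00000)/(0.05272) = 1.96314

1.961, 1.963, 1.963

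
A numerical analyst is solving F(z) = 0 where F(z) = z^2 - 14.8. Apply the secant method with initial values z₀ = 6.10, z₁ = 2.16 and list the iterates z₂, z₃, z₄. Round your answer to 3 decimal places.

3.387, 3.987, 3.838

F(6.10) = 22.41000, F(2.16) = -10.13440
z₂ = 2.16000 − (-10.13440)·(2.16000 − 6.10000) / (-10.13440 − 22.41000) = 2.16000 − (39.92954)/(-32.54440) = 3.38692
F(3.38692) = -3.32874
z₃ = 3.38692 − (-3.32874)·(3.38692 − 2.16000) / (-3.32874 − (-10.13440)) = 3.38692 − (-4.08411)/(6.80566) = 3.98703
F(3.98703) = 1.09641
z₄ = 3.98703 − 1.09641·(3.98703 − 3.38692) / (1.09641 − (-3.32874)) = 3.98703 − (0.65796)/(4.42515) = 3.83834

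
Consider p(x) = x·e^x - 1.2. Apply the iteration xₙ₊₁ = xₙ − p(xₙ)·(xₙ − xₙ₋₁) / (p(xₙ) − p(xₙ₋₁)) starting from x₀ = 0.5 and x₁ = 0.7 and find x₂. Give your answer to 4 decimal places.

0.6284

p(0.5) = -0.375639, p(0.7) = 0.209627
x₂ = 0.700000 − 0.209627·(0.700000 − 0.500000) / (0.209627 − (-0.375639)) = 0.700000 − (0.041925)/(0.585266) = 0.628365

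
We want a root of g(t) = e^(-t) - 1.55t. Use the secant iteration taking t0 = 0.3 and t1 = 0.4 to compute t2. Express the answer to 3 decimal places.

g(0.3) = 0.27582, g(0.4) = 0.05032
t2 = 0.40000 − 0.05032·(0.40000 − 0.30000) / (0.05032 − 0.27582) = 0.40000 − (0.00503)/(-0.22550) = 0.42232

0.422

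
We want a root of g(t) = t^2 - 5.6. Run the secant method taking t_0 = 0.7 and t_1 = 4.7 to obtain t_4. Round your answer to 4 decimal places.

2.4173

g(0.7) = -5.110000, g(4.7) = 16.490000
t_2 = 4.700000 − 16.490000·(4.700000 − 0.700000) / (16.490000 − (-5.110000)) = 4.700000 − (65.960000)/(21.600000) = 1.646296
g(1.646296) = -2.889709
t_3 = 1.646296 − (-2.889709)·(1.646296 − 4.700000) / (-2.889709 − 16.490000) = 1.646296 − (8.824314)/(-19.379709) = 2.101634
g(2.101634) = -1.183134
t_4 = 2.101634 − (-1.183134)·(2.101634 − 1.646296) / (-1.183134 − (-2.889709)) = 2.101634 − (-0.538726)/(1.706574) = 2.417311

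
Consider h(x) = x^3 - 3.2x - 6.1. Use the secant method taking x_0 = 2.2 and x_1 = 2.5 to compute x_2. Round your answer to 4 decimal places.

2.3861

h(2.2) = -2.492000, h(2.5) = 1.525000
x_2 = 2.500000 − 1.525000·(2.500000 − 2.200000) / (1.525000 − (-2.492000)) = 2.500000 − (0.457500)/(4.017000) = 2.386109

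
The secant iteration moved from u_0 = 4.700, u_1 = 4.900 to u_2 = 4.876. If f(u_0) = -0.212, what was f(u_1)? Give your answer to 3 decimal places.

The secant line through (4.700, -0.212) and (4.900, f(u_1)) crosses zero at u_2 = 4.876.
So (4.700, -0.212), (4.900, f(u_1)), (4.876, 0) are collinear:
f(u_1) = -0.212 · (4.900 − 4.876) / (4.700 − 4.876) = -0.212 · (0.02400)/(-0.17600) = 0.02891

0.029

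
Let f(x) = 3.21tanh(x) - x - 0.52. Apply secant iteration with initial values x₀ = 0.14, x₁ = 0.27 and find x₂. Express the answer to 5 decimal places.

f(0.14) = -0.2135132, f(0.27) = 0.0562357
x₂ = 0.2700000 − 0.0562357·(0.2700000 − 0.1400000) / (0.0562357 − (-0.2135132)) = 0.2700000 − (0.0073106)/(0.2697490) = 0.2428983

0.24290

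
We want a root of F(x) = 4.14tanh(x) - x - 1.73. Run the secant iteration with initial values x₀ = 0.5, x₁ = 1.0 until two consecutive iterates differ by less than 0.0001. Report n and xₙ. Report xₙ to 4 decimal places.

n = 6, xₙ = 0.6575

F(0.5) = -0.316835, F(1.0) = 0.423000
x₂ = 1.000000 − 0.423000·(0.500000)/(0.739835) = 0.714125;  |Δ| = 0.285875
F(0.714125) = 0.094760
x₃ = 0.714125 − 0.094760·(-0.285875)/(-0.328240) = 0.631596;  |Δ| = 0.082529
F(0.631596) = -0.046714
x₄ = 0.631596 − (-0.046714)·(-0.082529)/(-0.141473) = 0.658847;  |Δ| = 0.027251
F(0.658847) = 0.002399
x₅ = 0.658847 − 0.002399·(0.027251)/(0.049112) = 0.657516;  |Δ| = 0.001331
F(0.657516) = 0.000055
x₆ = 0.657516 − 0.000055·(-0.001331)/(-0.002344) = 0.657485;  |Δ| = 0.000031
|x₆ − x₅| = 0.000031 < 0.0001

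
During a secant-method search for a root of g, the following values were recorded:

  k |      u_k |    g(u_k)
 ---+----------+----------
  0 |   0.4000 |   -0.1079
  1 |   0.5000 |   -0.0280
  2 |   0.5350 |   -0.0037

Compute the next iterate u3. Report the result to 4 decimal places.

0.5403

u3 = 0.5350 − (-0.0037)·(0.5350 − 0.5000) / (-0.0037 − (-0.0280))
   = 0.5350 − (-0.000130)/(0.024300) = 0.540329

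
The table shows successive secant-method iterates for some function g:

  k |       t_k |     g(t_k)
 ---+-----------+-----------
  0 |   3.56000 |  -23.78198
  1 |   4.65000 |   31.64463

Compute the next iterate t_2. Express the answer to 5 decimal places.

4.02769

t_2 = 4.65000 − 31.64463·(4.65000 − 3.56000) / (31.64463 − (-23.78198))
   = 4.65000 − (34.4926467)/(55.4266100) = 4.0276880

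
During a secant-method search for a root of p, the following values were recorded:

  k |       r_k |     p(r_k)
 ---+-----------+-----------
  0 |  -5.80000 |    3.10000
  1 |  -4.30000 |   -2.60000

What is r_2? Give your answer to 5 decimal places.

r_2 = -4.30000 − (-2.60000)·(-4.30000 − (-5.80000)) / (-2.60000 − 3.10000)
   = -4.30000 − (-3.9000000)/(-5.7000000) = -4.9842105

-4.98421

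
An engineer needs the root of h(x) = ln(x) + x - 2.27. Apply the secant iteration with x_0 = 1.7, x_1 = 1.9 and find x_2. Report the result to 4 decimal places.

1.7253

h(1.7) = -0.039372, h(1.9) = 0.271854
x_2 = 1.900000 − 0.271854·(1.900000 − 1.700000) / (0.271854 − (-0.039372)) = 1.900000 − (0.054371)/(0.311226) = 1.725301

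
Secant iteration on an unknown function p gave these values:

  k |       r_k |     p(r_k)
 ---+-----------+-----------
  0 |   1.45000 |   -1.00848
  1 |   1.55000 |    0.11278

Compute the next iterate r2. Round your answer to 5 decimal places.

1.53994

r2 = 1.55000 − 0.11278·(1.55000 − 1.45000) / (0.11278 − (-1.00848))
   = 1.55000 − (0.0112780)/(1.1212600) = 1.5399417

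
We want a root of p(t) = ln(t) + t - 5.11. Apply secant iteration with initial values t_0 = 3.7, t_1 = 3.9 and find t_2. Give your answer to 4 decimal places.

3.7805

p(3.7) = -0.101667, p(3.9) = 0.150977
t_2 = 3.900000 − 0.150977·(3.900000 − 3.700000) / (0.150977 − (-0.101667)) = 3.900000 − (0.030195)/(0.252644) = 3.780483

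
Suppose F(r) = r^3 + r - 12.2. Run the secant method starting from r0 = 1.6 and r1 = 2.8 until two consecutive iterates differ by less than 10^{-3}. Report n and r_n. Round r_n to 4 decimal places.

F(1.6) = -6.504000, F(2.8) = 12.552000
r2 = 2.800000 − 12.552000·(1.200000)/(19.056000) = 2.009572;  |Δ| = 0.790428
F(2.009572) = -2.075016
r3 = 2.009572 − (-2.075016)·(-0.790428)/(-14.627016) = 2.121703;  |Δ| = 0.112132
F(2.121703) = -0.527182
r4 = 2.121703 − (-0.527182)·(0.112132)/(1.547834) = 2.159895;  |Δ| = 0.038191
F(2.159895) = 0.036118
r5 = 2.159895 − 0.036118·(0.038191)/(0.563300) = 2.157446;  |Δ| = 0.002449
F(2.157446) = -0.000564
r6 = 2.157446 − (-0.000564)·(-0.002449)/(-0.036681) = 2.157484;  |Δ| = 0.000038
|r6 − r5| = 0.000038 < 10^{-3}

n = 6, r_n = 2.1575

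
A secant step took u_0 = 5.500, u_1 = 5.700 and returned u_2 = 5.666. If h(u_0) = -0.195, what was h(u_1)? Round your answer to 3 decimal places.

The secant line through (5.500, -0.195) and (5.700, h(u_1)) crosses zero at u_2 = 5.666.
So (5.500, -0.195), (5.700, h(u_1)), (5.666, 0) are collinear:
h(u_1) = -0.195 · (5.700 − 5.666) / (5.500 − 5.666) = -0.195 · (0.03400)/(-0.16600) = 0.03994

0.040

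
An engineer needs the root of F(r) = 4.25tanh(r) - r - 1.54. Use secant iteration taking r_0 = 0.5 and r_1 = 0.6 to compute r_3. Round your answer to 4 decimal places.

0.5331

F(0.5) = -0.076002, F(0.6) = 0.142461
r_2 = 0.600000 − 0.142461·(0.600000 − 0.500000) / (0.142461 − (-0.076002)) = 0.600000 − (0.014246)/(0.218463) = 0.534789
F(0.534789) = 0.003604
r_3 = 0.534789 − 0.003604·(0.534789 − 0.600000) / (0.003604 − 0.142461) = 0.534789 − (-0.000235)/(-0.138857) = 0.533097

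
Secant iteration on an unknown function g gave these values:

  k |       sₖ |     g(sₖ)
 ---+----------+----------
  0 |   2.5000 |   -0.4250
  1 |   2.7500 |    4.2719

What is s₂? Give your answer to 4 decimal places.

2.5226

s₂ = 2.7500 − 4.2719·(2.7500 − 2.5000) / (4.2719 − (-0.4250))
   = 2.7500 − (1.067975)/(4.696900) = 2.522621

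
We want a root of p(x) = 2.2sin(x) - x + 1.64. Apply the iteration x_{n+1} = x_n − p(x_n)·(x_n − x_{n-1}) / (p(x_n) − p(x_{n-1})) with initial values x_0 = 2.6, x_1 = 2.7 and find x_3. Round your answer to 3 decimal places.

2.660

p(2.6) = 0.17410, p(2.7) = -0.11976
x_2 = 2.70000 − (-0.11976)·(2.70000 − 2.60000) / (-0.11976 − 0.17410) = 2.70000 − (-0.01198)/(-0.29387) = 2.65925
p(2.65925) = 0.00125
x_3 = 2.65925 − 0.00125·(2.65925 − 2.70000) / (0.00125 − (-0.11976)) = 2.65925 − (-0.00005)/(0.12101) = 2.65967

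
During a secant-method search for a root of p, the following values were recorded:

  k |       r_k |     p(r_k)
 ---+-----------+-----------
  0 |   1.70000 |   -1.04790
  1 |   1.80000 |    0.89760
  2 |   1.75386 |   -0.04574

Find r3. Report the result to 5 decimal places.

1.75610

r3 = 1.75386 − (-0.04574)·(1.75386 − 1.80000) / (-0.04574 − 0.89760)
   = 1.75386 − (0.0021104)/(-0.9433400) = 1.7560972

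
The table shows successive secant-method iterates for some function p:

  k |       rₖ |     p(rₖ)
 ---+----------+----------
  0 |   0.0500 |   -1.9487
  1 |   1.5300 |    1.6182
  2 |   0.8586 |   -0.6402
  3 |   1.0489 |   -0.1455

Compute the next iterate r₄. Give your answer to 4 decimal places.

r₄ = 1.0489 − (-0.1455)·(1.0489 − 0.8586) / (-0.1455 − (-0.6402))
   = 1.0489 − (-0.027689)/(0.494700) = 1.104871

1.1049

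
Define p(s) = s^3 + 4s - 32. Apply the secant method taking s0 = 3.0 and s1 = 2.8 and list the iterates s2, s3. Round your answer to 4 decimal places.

2.7606, 2.7576

p(3.0) = 7.000000, p(2.8) = 1.152000
s2 = 2.800000 − 1.152000·(2.800000 − 3.000000) / (1.152000 − 7.000000) = 2.800000 − (-0.230400)/(-5.848000) = 2.760602
p(2.760602) = 0.080742
s3 = 2.760602 − 0.080742·(2.760602 − 2.800000) / (0.080742 − 1.152000) = 2.760602 − (-0.003181)/(-1.071258) = 2.757632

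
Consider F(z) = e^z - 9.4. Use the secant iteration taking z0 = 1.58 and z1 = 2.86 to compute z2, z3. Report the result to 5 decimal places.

F(1.58) = -4.5450442, F(2.86) = 8.0615269
z2 = 2.8600000 − 8.0615269·(2.8600000 − 1.5800000) / (8.0615269 − (-4.5450442)) = 2.8600000 − (10.3187545)/(12.6065711) = 2.0414781
F(2.0414781) = -1.6980149
z3 = 2.0414781 − (-1.6980149)·(2.0414781 − 2.8600000) / (-1.6980149 − 8.0615269) = 2.0414781 − (1.3898623)/(-9.7595418) = 2.1838887

2.04148, 2.18389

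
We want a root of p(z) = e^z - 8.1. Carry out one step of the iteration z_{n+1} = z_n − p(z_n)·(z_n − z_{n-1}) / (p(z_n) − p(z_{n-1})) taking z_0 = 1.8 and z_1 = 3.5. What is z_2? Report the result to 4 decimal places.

1.9288

p(1.8) = -2.050353, p(3.5) = 25.015452
z_2 = 3.500000 − 25.015452·(3.500000 − 1.800000) / (25.015452 − (-2.050353)) = 3.500000 − (42.526268)/(27.065804) = 1.928782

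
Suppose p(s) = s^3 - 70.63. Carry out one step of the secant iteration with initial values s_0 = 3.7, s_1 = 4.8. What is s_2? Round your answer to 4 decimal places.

p(3.7) = -19.977000, p(4.8) = 39.962000
s_2 = 4.800000 − 39.962000·(4.800000 − 3.700000) / (39.962000 − (-19.977000)) = 4.800000 − (43.958200)/(59.939000) = 4.066618

4.0666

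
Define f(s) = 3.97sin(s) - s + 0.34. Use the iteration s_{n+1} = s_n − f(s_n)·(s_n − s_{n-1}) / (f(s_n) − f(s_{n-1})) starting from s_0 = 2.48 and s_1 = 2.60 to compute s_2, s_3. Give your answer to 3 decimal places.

2.550, 2.551

f(2.48) = 0.29907, f(2.60) = -0.21346
s_2 = 2.60000 − (-0.21346)·(2.60000 − 2.48000) / (-0.21346 − 0.29907) = 2.60000 − (-0.02562)/(-0.51253) = 2.55002
f(2.55002) = 0.00391
s_3 = 2.55002 − 0.00391·(2.55002 − 2.60000) / (0.00391 − (-0.21346)) = 2.55002 − (-0.00020)/(0.21737) = 2.55092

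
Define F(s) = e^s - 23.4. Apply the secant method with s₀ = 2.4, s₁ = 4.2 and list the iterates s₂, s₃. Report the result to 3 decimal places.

F(2.4) = -12.37682, F(4.2) = 43.28633
s₂ = 4.20000 − 43.28633·(4.20000 − 2.40000) / (43.28633 − (-12.37682)) = 4.20000 − (77.91540)/(55.66315) = 2.80023
F(2.80023) = -6.95151
s₃ = 2.80023 − (-6.95151)·(2.80023 − 4.20000) / (-6.95151 − 43.28633) = 2.80023 − (9.73048)/(-50.23784) = 2.99392

2.800, 2.994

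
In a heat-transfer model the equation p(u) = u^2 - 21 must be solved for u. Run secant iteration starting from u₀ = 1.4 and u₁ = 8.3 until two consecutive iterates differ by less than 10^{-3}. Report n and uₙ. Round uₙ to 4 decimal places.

n = 7, uₙ = 4.5826

p(1.4) = -19.040000, p(8.3) = 47.890000
u₂ = 8.300000 − 47.890000·(6.900000)/(66.930000) = 3.362887;  |Δ| = 4.937113
p(3.362887) = -9.690994
u₃ = 3.362887 − (-9.690994)·(-4.937113)/(-57.580994) = 4.193812;  |Δ| = 0.830926
p(4.193812) = -3.411937
u₄ = 4.193812 − (-3.411937)·(0.830926)/(6.279056) = 4.645324;  |Δ| = 0.451512
p(4.645324) = 0.579035
u₅ = 4.645324 − 0.579035·(0.451512)/(3.990973) = 4.579816;  |Δ| = 0.065508
p(4.579816) = -0.025286
u₆ = 4.579816 − (-0.025286)·(-0.065508)/(-0.604322) = 4.582557;  |Δ| = 0.002741
p(4.582557) = -0.000172
u₇ = 4.582557 − (-0.000172)·(0.002741)/(0.025114) = 4.582576;  |Δ| = 0.000019
|u₇ − u₆| = 0.000019 < 10^{-3}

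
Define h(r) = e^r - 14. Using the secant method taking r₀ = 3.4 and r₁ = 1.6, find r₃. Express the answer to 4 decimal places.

2.8960

h(3.4) = 15.964100, h(1.6) = -9.046968
r₂ = 1.600000 − (-9.046968)·(1.600000 − 3.400000) / (-9.046968 − 15.964100) = 1.600000 − (16.284542)/(-25.011068) = 2.251093
h(2.251093) = -4.501884
r₃ = 2.251093 − (-4.501884)·(2.251093 − 1.600000) / (-4.501884 − (-9.046968)) = 2.251093 − (-2.931147)/(4.545083) = 2.895999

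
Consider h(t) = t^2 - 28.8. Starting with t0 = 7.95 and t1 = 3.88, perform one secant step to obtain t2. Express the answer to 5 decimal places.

h(7.95) = 34.4025000, h(3.88) = -13.7456000
t2 = 3.8800000 − (-13.7456000)·(3.8800000 − 7.9500000) / (-13.7456000 − 34.4025000) = 3.8800000 − (55.9445920)/(-48.1481000) = 5.0419273

5.04193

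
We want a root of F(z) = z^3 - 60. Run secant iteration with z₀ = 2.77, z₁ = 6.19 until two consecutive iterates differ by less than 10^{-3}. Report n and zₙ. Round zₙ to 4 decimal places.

F(2.77) = -38.746067, F(6.19) = 177.176659
z₂ = 6.190000 − 177.176659·(3.420000)/(215.922726) = 3.383699;  |Δ| = 2.806301
F(3.383699) = -21.258615
z₃ = 3.383699 − (-21.258615)·(-2.806301)/(-198.435274) = 3.684341;  |Δ| = 0.300642
F(3.684341) = -9.987380
z₄ = 3.684341 − (-9.987380)·(0.300642)/(11.271235) = 3.950739;  |Δ| = 0.266398
F(3.950739) = 1.664477
z₅ = 3.950739 − 1.664477·(0.266398)/(11.651857) = 3.912684;  |Δ| = 0.038055
F(3.912684) = -0.100345
z₆ = 3.912684 − (-0.100345)·(-0.038055)/(-1.764822) = 3.914848;  |Δ| = 0.002164
F(3.914848) = -0.000915
z₇ = 3.914848 − (-0.000915)·(0.002164)/(0.099431) = 3.914868;  |Δ| = 0.000020
|z₇ − z₆| = 0.000020 < 10^{-3}

n = 7, zₙ = 3.9149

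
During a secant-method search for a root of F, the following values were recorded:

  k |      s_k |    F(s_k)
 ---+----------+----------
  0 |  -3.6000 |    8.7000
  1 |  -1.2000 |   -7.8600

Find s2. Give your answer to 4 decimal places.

-2.3391

s2 = -1.2000 − (-7.8600)·(-1.2000 − (-3.6000)) / (-7.8600 − 8.7000)
   = -1.2000 − (-18.864000)/(-16.560000) = -2.339130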